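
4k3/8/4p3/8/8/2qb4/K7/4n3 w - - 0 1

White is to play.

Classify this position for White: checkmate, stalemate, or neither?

White to move; white king on a2.
In check: no.
King squares — a1: attacked by Qc3; b1: attacked by Bd3; b2: attacked by Qc3; a3: attacked by Qc3; b3: attacked by Qc3.
Legal moves for White: none.
Not in check and no legal moves → stalemate.

stalemate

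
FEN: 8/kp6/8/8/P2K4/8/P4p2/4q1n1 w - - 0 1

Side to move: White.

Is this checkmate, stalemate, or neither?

neither

White to move; white king on d4.
In check: no.
Legal moves for White: Kd5, Kc5, Kc4, Kd3, a5, a3.
White has 6 legal moves and is not in check → neither.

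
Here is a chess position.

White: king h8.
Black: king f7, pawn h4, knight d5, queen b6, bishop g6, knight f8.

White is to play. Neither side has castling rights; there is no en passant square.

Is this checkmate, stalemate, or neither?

White to move; white king on h8.
In check: no.
King squares — g7: attacked by Kf7; h7: attacked by Bg6; g8: attacked by Kf7.
Legal moves for White: none.
Not in check and no legal moves → stalemate.

stalemate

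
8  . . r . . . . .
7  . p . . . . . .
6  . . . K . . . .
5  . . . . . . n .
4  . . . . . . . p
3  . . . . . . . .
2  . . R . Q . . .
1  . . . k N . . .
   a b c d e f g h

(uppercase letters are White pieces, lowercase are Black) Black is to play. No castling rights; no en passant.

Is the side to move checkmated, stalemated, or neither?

checkmate

Black to move; black king on d1.
In check: yes, from the white queen on e2.
King squares — c1: attacked by Rc2; e1: attacked by Qe2; c2: attacked by Ne1; d2: attacked by Rc2; e2: attacked by Rc2.
Legal moves for Black: none.
In check with no legal moves → checkmate.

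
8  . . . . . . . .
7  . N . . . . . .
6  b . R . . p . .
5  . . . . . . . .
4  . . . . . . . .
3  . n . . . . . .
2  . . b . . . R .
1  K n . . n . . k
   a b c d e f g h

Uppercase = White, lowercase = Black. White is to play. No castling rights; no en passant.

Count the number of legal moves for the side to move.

2

White to move; king on a1.
In check: yes, from the black knight on b3.
Legal moves: Kb2, Ka2.
Count: 2.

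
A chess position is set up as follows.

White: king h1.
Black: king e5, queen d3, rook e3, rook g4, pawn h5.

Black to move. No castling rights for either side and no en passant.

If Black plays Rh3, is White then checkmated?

After Rh3: white king on h1; in check: yes, from the black rook on h3.
King squares — g1: attacked by Rg4; g2: attacked by Rg4; h2: attacked by Rh3.
White has no legal moves → checkmate.

yes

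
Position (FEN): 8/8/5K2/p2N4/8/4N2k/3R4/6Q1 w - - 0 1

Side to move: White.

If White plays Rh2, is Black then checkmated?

yes

After Rh2: black king on h3; in check: yes, from the white rook on h2.
King squares — g2: attacked by Qg1; h2: attacked by Qg1; g3: attacked by Qg1; g4: attacked by Qg1; h4: attacked by Rh2.
Black has no legal moves → checkmate.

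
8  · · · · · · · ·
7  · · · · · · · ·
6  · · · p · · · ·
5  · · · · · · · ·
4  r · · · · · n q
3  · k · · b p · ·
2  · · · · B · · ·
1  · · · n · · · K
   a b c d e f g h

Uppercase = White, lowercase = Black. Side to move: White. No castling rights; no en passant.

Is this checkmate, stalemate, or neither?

checkmate

White to move; white king on h1.
In check: yes, from the black queen on h4.
King squares — g1: attacked by Be3; g2: attacked by Pf3; h2: attacked by Ng4.
Legal moves for White: none.
In check with no legal moves → checkmate.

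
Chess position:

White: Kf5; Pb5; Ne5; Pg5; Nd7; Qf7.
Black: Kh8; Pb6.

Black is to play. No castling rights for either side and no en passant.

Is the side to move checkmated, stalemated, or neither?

Black to move; black king on h8.
In check: no.
King squares — g7: attacked by Qf7; h7: attacked by Qf7; g8: attacked by Qf7.
Legal moves for Black: none.
Not in check and no legal moves → stalemate.

stalemate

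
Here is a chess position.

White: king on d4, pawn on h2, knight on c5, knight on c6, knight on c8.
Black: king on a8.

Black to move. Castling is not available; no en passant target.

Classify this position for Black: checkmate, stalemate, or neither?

stalemate

Black to move; black king on a8.
In check: no.
King squares — a7: attacked by Nc6; b7: attacked by Nc5; b8: attacked by Nc6.
Legal moves for Black: none.
Not in check and no legal moves → stalemate.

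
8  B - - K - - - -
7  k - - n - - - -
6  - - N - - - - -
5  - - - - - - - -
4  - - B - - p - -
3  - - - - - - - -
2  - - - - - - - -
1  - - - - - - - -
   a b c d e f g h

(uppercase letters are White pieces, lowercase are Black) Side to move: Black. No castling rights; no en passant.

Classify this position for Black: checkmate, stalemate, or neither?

Black to move; black king on a7.
In check: yes, from the white knight on c6.
King squares — a6: attacked by Bc4; b6: available; b7: attacked by Ba8; a8: available; b8: attacked by Nc6.
Legal moves for Black: Kxa8, Kb6.
Black is in check but has 2 legal moves → neither.

neither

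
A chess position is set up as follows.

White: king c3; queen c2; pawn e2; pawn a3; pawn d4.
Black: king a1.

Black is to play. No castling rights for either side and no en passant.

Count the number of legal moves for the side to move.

Black to move; king on a1.
In check: no.
Legal moves: none.
Count: 0.

0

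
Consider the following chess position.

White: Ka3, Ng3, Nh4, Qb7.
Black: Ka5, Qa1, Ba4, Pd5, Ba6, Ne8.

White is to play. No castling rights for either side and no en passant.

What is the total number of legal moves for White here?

0

White to move; king on a3.
In check: yes, from the black queen on a1.
Legal moves: none.
Count: 0.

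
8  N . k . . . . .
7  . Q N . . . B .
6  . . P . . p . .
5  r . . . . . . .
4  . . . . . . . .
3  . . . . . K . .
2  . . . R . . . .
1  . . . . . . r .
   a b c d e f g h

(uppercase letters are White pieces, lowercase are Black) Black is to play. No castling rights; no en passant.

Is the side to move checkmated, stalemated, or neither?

checkmate

Black to move; black king on c8.
In check: yes, from the white queen on b7.
King squares — b7: attacked by Pc6; c7: attacked by Qb7; d7: attacked by Rd2; b8: attacked by Qb7; d8: attacked by Rd2.
Legal moves for Black: none.
In check with no legal moves → checkmate.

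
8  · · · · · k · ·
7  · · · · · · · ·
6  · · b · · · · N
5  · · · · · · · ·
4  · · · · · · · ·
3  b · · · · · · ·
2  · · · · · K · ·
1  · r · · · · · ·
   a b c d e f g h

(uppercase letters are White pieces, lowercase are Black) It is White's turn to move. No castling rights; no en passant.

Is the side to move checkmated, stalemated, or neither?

White to move; white king on f2.
In check: no.
Legal moves for White: Ng8, Nf7, Nf5, Ng4, Kg3, Ke3, Ke2.
White has 7 legal moves and is not in check → neither.

neither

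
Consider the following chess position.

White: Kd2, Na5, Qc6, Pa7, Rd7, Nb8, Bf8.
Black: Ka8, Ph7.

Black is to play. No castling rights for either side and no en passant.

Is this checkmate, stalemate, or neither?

Black to move; black king on a8.
In check: yes, from the white queen on c6.
King squares — a7: attacked by Rd7; b7: attacked by Na5; b8: attacked by Pa7.
Legal moves for Black: none.
In check with no legal moves → checkmate.

checkmate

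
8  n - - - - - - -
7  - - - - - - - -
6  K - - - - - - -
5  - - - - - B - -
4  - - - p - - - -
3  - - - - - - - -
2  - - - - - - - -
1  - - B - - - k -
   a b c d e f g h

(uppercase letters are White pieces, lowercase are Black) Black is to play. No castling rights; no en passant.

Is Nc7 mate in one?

no

After Nc7: white king on a6; in check: yes, from the black knight on c7.
White has 4 legal replies: Kb7, Ka7, Kb6, Ka5.
In check but a legal move exists → not checkmate.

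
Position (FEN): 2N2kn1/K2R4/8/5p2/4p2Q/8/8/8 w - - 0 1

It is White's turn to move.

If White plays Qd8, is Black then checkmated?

yes

After Qd8: black king on f8; in check: yes, from the white queen on d8.
King squares — e7: attacked by Rd7; f7: attacked by Rd7; g7: attacked by Rd7; e8: attacked by Qd8; g8: own knight.
Black has no legal moves → checkmate.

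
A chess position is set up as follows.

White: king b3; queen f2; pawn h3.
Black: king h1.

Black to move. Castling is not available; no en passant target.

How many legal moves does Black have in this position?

Black to move; king on h1.
In check: no.
Legal moves: none.
Count: 0.

0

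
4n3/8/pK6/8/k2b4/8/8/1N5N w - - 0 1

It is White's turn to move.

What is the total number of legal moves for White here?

3

White to move; king on b6.
In check: yes, from the black bishop on d4.
Legal moves: Kb7, Kc6, Kxa6.
Count: 3.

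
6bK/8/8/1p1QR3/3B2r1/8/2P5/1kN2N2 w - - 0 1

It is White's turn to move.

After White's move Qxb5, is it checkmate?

no

After Qxb5: black king on b1; in check: yes, from the white queen on b5.
Black has 3 legal replies: Kxc2, Kxc1, Bb3.
In check but a legal move exists → not checkmate.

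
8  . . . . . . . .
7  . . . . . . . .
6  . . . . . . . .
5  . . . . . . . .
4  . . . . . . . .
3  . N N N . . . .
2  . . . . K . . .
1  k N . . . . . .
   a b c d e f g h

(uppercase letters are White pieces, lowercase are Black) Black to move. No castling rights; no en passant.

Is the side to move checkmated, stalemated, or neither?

checkmate

Black to move; black king on a1.
In check: yes, from the white knight on b3.
King squares — b1: attacked by Nc3; a2: attacked by Nc3; b2: attacked by Nd3.
Legal moves for Black: none.
In check with no legal moves → checkmate.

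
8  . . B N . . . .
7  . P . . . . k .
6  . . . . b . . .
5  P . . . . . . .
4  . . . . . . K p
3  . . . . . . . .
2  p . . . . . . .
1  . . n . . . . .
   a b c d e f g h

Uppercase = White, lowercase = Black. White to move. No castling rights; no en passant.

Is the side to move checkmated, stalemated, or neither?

neither

White to move; white king on g4.
In check: yes, from the black bishop on e6.
King squares — f3: available; g3: attacked by Ph4; h3: attacked by Be6; f4: available; h4: available; f5: attacked by Be6; g5: available; h5: available.
Legal moves for White: Kh5, Kg5, Kxh4, Kf4, Kf3, Nxe6+, Bxe6.
White is in check but has 7 legal moves → neither.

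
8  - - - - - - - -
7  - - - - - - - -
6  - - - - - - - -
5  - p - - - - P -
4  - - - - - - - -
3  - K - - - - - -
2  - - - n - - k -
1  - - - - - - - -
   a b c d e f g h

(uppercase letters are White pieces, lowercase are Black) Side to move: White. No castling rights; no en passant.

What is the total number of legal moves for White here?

White to move; king on b3.
In check: yes, from the black knight on d2.
Legal moves: Kb4, Kc3, Ka3, Kc2, Kb2, Ka2.
Count: 6.

6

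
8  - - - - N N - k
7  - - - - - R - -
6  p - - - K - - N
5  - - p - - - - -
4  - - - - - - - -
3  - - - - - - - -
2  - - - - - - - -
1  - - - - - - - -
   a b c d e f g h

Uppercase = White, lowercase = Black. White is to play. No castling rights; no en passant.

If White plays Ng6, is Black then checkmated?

After Ng6: black king on h8; in check: yes, from the white knight on g6.
King squares — g7: attacked by Rf7; h7: attacked by Rf7; g8: attacked by Nh6.
Black has no legal moves → checkmate.

yes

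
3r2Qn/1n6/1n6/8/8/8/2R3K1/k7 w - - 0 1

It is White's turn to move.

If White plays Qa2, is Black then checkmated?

After Qa2: black king on a1; in check: yes, from the white queen on a2.
King squares — b1: attacked by Qa2; a2: attacked by Rc2; b2: attacked by Qa2.
Black has no legal moves → checkmate.

yes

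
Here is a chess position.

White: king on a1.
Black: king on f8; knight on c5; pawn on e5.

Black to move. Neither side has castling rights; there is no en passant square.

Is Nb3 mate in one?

no

After Nb3: white king on a1; in check: yes, from the black knight on b3.
White has 3 legal replies: Kb2, Ka2, Kb1.
In check but a legal move exists → not checkmate.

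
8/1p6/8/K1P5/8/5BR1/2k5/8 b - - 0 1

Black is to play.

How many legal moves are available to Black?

Black to move; king on c2.
In check: no.
Legal moves: Kd3, Kc3, Kb3, Kd2, Kb2, Kc1, Kb1, b6+, b5.
Count: 9.

9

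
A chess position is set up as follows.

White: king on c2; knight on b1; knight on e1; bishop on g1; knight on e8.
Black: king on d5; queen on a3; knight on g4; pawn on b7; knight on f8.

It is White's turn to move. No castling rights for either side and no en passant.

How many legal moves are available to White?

White to move; king on c2.
In check: no.
Legal moves: Ng7, Nc7+, Nf6+, Nd6, Kd2, Kd1, Ba7, Bb6, Bc5, Bd4, Be3, Bh2, Bf2, Nf3, Nd3, Ng2, Nc3+, Nxa3, Nd2.
Count: 19.

19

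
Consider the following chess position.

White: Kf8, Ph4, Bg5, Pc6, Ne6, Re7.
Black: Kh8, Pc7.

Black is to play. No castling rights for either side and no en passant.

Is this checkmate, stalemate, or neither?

stalemate

Black to move; black king on h8.
In check: no.
King squares — g7: attacked by Ne6; h7: attacked by Re7; g8: attacked by Kf8.
Legal moves for Black: none.
Not in check and no legal moves → stalemate.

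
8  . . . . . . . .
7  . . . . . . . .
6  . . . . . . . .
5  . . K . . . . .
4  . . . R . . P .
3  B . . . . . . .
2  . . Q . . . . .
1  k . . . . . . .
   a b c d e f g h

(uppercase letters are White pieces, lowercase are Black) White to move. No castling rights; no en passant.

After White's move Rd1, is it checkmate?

After Rd1: black king on a1; in check: yes, from the white rook on d1.
King squares — b1: attacked by Rd1; a2: attacked by Qc2; b2: attacked by Qc2.
Black has no legal moves → checkmate.

yes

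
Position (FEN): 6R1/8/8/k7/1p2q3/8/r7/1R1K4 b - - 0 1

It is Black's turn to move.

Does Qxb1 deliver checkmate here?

After Qxb1: white king on d1; in check: yes, from the black queen on b1.
King squares — c1: attacked by Qb1; e1: attacked by Qb1; c2: attacked by Qb1; d2: attacked by Ra2; e2: attacked by Ra2.
White has no legal moves → checkmate.

yes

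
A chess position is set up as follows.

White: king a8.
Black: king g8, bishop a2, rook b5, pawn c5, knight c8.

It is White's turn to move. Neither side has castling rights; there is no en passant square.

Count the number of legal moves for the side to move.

White to move; king on a8.
In check: no.
Legal moves: none.
Count: 0.

0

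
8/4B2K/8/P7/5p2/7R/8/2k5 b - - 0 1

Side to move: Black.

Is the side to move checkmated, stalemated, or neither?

Black to move; black king on c1.
In check: no.
Legal moves for Black: Kd2, Kc2, Kb2, Kd1, Kb1, f3.
Black has 6 legal moves and is not in check → neither.

neither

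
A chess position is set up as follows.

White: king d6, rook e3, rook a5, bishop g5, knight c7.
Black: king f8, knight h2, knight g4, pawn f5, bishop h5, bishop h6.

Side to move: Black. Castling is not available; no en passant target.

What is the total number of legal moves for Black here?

15

Black to move; king on f8.
In check: no.
Legal moves: Kg8, Kg7, Kf7, Bg7, Bxg5, Be8, Bf7, Bg6, Nf6, Ne5, Nxe3, Nf2, Nf3, Nf1, f4.
Count: 15.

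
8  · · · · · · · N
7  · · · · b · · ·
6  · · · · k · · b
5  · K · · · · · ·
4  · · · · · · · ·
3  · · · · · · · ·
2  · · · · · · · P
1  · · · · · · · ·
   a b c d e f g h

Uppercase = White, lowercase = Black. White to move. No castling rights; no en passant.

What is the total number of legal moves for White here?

10

White to move; king on b5.
In check: no.
Legal moves: Nf7, Ng6, Kc6, Kb6, Ka6, Ka5, Kc4, Ka4, h3, h4.
Count: 10.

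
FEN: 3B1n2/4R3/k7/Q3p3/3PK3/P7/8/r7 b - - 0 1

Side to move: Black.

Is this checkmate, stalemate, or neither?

Black to move; black king on a6.
In check: yes, from the white queen on a5.
King squares — a5: attacked by Bd8; b5: attacked by Qa5; b6: attacked by Qa5; a7: attacked by Qa5; b7: attacked by Re7.
Legal moves for Black: none.
In check with no legal moves → checkmate.

checkmate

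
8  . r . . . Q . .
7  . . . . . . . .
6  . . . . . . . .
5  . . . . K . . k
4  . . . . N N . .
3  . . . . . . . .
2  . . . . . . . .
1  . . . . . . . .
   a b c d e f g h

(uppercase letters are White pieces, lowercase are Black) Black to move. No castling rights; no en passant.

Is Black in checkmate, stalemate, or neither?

neither

Black to move; black king on h5.
In check: yes, from the white knight on f4.
Legal moves for Black: Kh4, Kg4.
Black is in check but has 2 legal moves → neither.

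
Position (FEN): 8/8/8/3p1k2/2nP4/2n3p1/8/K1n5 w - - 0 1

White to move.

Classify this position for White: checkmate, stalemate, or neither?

White to move; white king on a1.
In check: no.
King squares — b1: attacked by Nc3; a2: attacked by Nc1; b2: attacked by Nc4.
Legal moves for White: none.
Not in check and no legal moves → stalemate.

stalemate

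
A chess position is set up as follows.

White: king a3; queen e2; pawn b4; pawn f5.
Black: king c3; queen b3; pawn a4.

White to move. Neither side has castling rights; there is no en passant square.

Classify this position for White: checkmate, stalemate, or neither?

checkmate

White to move; white king on a3.
In check: yes, from the black queen on b3.
King squares — a2: attacked by Qb3; b2: attacked by Qb3; b3: attacked by Kc3; a4: attacked by Qb3; b4: own pawn.
Legal moves for White: none.
In check with no legal moves → checkmate.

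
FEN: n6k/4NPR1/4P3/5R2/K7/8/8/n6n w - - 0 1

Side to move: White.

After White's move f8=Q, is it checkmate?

After f8=Q: black king on h8; in check: yes, from the white queen on f8.
King squares — g7: attacked by Qf8; h7: attacked by Rg7; g8: attacked by Ne7.
Black has no legal moves → checkmate.

yes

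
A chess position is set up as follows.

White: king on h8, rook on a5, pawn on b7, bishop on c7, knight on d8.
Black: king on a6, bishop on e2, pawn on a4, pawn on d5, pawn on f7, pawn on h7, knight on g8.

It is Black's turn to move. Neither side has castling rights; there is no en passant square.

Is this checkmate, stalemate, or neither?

checkmate

Black to move; black king on a6.
In check: yes, from the white rook on a5.
King squares — a5: attacked by Bc7; b5: attacked by Ra5; b6: attacked by Bc7; a7: attacked by Ra5; b7: attacked by Nd8.
Legal moves for Black: none.
In check with no legal moves → checkmate.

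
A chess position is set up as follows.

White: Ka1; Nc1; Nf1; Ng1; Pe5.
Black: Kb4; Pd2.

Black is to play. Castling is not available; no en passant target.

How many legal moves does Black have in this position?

15

Black to move; king on b4.
In check: no.
Legal moves: Kc5, Kb5, Ka5, Kc4, Ka4, Kc3, Ka3, dxc1=Q+, dxc1=R+, dxc1=B, dxc1=N, d1=Q, d1=R, d1=B, d1=N.
Count: 15.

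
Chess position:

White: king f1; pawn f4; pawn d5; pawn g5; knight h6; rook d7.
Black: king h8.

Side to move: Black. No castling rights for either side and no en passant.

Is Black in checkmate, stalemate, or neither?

Black to move; black king on h8.
In check: no.
King squares — g7: attacked by Rd7; h7: attacked by Rd7; g8: attacked by Nh6.
Legal moves for Black: none.
Not in check and no legal moves → stalemate.

stalemate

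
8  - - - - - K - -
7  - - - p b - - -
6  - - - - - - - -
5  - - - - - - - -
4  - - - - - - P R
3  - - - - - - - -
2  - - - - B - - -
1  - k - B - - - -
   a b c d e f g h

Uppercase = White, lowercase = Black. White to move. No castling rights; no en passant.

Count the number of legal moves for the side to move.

White to move; king on f8.
In check: yes, from the black bishop on e7.
Legal moves: Kg8, Ke8, Kg7, Kf7, Kxe7.
Count: 5.

5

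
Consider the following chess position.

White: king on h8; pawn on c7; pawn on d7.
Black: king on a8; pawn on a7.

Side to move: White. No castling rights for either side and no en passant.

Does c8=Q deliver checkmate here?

After c8=Q: black king on a8; in check: yes, from the white queen on c8.
King squares — a7: own pawn; b7: attacked by Qc8; b8: attacked by Qc8.
Black has no legal moves → checkmate.

yes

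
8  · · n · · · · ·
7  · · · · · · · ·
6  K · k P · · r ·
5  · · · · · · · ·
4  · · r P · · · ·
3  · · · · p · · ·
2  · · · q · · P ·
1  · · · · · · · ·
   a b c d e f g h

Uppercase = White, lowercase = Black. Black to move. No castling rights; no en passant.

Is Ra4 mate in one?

yes

After Ra4: white king on a6; in check: yes, from the black rook on a4.
King squares — a5: attacked by Qd2; b5: attacked by Kc6; b6: attacked by Kc6; a7: attacked by Ra4; b7: attacked by Kc6.
White has no legal moves → checkmate.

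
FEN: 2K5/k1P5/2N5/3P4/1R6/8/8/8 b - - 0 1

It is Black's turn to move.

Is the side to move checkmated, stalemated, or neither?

neither

Black to move; black king on a7.
In check: yes, from the white knight on c6.
Legal moves for Black: Ka8, Ka6.
Black is in check but has 2 legal moves → neither.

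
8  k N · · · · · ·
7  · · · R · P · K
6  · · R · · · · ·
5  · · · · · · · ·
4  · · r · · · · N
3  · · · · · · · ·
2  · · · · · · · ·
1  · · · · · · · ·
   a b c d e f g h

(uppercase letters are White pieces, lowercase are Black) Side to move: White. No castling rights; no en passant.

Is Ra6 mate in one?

After Ra6: black king on a8; in check: yes, from the white rook on a6.
Black has 1 legal reply: Kxb8.
In check but a legal move exists → not checkmate.

no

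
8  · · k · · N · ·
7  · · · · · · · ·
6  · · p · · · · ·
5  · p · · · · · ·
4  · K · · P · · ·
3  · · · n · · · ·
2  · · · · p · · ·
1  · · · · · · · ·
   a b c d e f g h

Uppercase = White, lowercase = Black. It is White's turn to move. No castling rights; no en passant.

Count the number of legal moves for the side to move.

4

White to move; king on b4.
In check: yes, from the black knight on d3.
Legal moves: Ka5, Kc3, Kb3, Ka3.
Count: 4.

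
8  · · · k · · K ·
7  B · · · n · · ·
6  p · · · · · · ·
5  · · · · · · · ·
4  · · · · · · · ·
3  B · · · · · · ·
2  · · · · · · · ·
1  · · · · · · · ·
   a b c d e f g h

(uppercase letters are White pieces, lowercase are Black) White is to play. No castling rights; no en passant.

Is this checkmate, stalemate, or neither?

neither

White to move; white king on g8.
In check: yes, from the black knight on e7.
King squares — f7: available; g7: available; h7: available; f8: available; h8: available.
Legal moves for White: Kh8, Kf8, Kh7, Kg7, Kf7, Bxe7+.
White is in check but has 6 legal moves → neither.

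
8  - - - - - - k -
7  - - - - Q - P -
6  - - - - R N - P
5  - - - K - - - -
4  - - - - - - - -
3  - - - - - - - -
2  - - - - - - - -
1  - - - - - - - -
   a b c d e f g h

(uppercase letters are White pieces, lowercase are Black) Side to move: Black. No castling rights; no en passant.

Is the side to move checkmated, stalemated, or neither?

Black to move; black king on g8.
In check: yes, from the white knight on f6.
King squares — f7: attacked by Qe7; g7: attacked by Ph6; h7: attacked by Nf6; f8: attacked by Qe7; h8: attacked by Pg7.
Legal moves for Black: none.
In check with no legal moves → checkmate.

checkmate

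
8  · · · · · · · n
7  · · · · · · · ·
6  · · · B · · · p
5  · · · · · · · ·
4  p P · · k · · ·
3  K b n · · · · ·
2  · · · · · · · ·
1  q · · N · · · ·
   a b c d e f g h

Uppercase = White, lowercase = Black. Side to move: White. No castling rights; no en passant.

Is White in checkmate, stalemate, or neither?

White to move; white king on a3.
In check: yes, from the black queen on a1.
King squares — a2: attacked by Qa1; b2: attacked by Qa1; b3: attacked by Pa4; a4: attacked by Qa1; b4: own pawn.
Legal moves for White: none.
In check with no legal moves → checkmate.

checkmate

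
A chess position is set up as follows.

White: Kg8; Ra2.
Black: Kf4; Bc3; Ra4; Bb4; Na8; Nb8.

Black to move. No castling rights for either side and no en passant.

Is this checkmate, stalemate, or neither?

neither

Black to move; black king on f4.
In check: no.
Legal moves for Black include: Nd7, Nc6, Na6, Nc7, Nb6, Kg5, Kf5, Ke5, Kg4, Ke4, Kg3, Kf3, Ke3, Bf8, Be7, Bd6, Bc5, Ba5, ... (list truncated; more exist).
Black has legal moves and is not in check → neither.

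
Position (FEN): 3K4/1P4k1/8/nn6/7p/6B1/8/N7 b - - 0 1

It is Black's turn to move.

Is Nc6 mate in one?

After Nc6: white king on d8; in check: yes, from the black knight on c6.
White has 3 legal replies: Ke8, Kc8, Kd7.
In check but a legal move exists → not checkmate.

no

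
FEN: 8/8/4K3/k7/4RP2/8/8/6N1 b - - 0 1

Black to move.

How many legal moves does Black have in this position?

3

Black to move; king on a5.
In check: no.
Legal moves: Kb6, Ka6, Kb5.
Count: 3.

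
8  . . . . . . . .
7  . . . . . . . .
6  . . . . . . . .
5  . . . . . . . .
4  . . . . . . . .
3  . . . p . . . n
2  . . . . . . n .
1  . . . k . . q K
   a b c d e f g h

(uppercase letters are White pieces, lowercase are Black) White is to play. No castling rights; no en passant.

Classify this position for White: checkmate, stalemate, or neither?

White to move; white king on h1.
In check: yes, from the black queen on g1.
King squares — g1: attacked by Nh3; g2: attacked by Qg1; h2: attacked by Qg1.
Legal moves for White: none.
In check with no legal moves → checkmate.

checkmate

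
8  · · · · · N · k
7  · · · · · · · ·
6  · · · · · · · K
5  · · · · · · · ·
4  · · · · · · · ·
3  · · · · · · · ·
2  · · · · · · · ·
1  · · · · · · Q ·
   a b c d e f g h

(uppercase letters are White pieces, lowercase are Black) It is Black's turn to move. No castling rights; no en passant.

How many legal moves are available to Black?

0

Black to move; king on h8.
In check: no.
Legal moves: none.
Count: 0.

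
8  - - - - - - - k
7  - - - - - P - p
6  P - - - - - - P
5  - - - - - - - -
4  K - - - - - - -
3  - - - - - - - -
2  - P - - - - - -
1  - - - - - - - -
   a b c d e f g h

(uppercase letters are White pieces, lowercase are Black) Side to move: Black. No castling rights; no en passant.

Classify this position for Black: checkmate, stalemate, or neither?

stalemate

Black to move; black king on h8.
In check: no.
King squares — g7: attacked by Ph6; h7: own pawn; g8: attacked by Pf7.
Legal moves for Black: none.
Not in check and no legal moves → stalemate.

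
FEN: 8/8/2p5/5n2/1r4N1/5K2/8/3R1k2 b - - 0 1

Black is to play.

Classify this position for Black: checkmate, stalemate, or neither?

Black to move; black king on f1.
In check: yes, from the white rook on d1.
King squares — e1: attacked by Rd1; g1: attacked by Rd1; e2: attacked by Kf3; f2: attacked by Kf3; g2: attacked by Kf3.
Legal moves for Black: none.
In check with no legal moves → checkmate.

checkmate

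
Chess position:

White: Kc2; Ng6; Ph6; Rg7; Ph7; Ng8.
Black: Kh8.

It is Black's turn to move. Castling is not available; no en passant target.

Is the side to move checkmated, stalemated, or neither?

Black to move; black king on h8.
In check: yes, from the white knight on g6.
King squares — g7: attacked by Ph6; h7: attacked by Rg7; g8: attacked by Rg7.
Legal moves for Black: none.
In check with no legal moves → checkmate.

checkmate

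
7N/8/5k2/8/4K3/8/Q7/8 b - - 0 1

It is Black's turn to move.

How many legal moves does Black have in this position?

3

Black to move; king on f6.
In check: no.
Legal moves: Kg7, Ke7, Kg5.
Count: 3.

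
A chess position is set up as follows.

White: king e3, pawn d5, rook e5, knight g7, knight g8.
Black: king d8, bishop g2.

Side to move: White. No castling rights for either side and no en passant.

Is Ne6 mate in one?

no

After Ne6: black king on d8; in check: yes, from the white knight on e6.
Black has 3 legal replies: Ke8, Kc8, Kd7.
In check but a legal move exists → not checkmate.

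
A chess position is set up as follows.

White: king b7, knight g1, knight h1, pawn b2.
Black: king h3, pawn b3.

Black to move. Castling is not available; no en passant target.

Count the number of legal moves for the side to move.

4

Black to move; king on h3.
In check: yes, from the white knight on g1.
Legal moves: Kh4, Kg4, Kh2, Kg2.
Count: 4.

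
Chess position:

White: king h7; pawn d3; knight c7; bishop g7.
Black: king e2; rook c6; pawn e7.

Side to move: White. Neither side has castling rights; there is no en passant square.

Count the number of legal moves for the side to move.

18

White to move; king on h7.
In check: no.
Legal moves: Kh8, Kg8, Bh8, Bf8, Bh6, Bf6, Be5, Bd4, Bc3, Bb2, Ba1, Ne8, Na8, Ne6, Na6, Nd5, Nb5, d4.
Count: 18.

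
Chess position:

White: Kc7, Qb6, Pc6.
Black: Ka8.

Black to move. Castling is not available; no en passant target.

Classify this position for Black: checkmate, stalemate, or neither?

stalemate

Black to move; black king on a8.
In check: no.
King squares — a7: attacked by Qb6; b7: attacked by Qb6; b8: attacked by Qb6.
Legal moves for Black: none.
Not in check and no legal moves → stalemate.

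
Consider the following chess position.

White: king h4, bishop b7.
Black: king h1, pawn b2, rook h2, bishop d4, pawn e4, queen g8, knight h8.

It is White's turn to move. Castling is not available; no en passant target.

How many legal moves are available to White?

White to move; king on h4.
In check: yes, from the black rook on h2.
Legal moves: none.
Count: 0.

0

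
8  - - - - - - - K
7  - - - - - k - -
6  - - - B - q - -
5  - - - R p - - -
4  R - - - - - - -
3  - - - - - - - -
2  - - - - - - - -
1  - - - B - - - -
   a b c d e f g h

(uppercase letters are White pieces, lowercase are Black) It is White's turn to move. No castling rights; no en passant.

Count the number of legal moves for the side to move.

White to move; king on h8.
In check: yes, from the black queen on f6.
Legal moves: Kh7.
Count: 1.

1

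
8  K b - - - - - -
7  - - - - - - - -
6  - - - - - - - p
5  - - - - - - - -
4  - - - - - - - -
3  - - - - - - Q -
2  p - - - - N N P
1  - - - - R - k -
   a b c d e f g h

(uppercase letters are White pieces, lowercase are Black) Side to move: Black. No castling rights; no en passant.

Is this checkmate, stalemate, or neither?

Black to move; black king on g1.
In check: yes, from the white rook on e1.
King squares — f1: attacked by Re1; h1: attacked by Re1; f2: attacked by Qg3; g2: attacked by Qg3; h2: attacked by Qg3.
Legal moves for Black: none.
In check with no legal moves → checkmate.

checkmate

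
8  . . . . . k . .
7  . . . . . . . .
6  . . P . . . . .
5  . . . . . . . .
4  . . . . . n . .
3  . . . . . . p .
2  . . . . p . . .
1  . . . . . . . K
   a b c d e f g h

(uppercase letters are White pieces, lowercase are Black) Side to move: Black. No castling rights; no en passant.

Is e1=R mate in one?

After e1=R: white king on h1; in check: yes, from the black rook on e1.
King squares — g1: attacked by Re1; g2: attacked by Nf4; h2: attacked by Pg3.
White has no legal moves → checkmate.

yes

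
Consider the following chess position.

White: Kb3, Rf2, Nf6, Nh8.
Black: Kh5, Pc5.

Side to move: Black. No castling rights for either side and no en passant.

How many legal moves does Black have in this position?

Black to move; king on h5.
In check: yes, from the white knight on f6.
Legal moves: Kh6, Kg5, Kh4.
Count: 3.

3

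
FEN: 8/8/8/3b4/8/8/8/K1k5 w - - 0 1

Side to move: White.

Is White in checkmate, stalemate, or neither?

stalemate

White to move; white king on a1.
In check: no.
King squares — b1: attacked by Kc1; a2: attacked by Bd5; b2: attacked by Kc1.
Legal moves for White: none.
Not in check and no legal moves → stalemate.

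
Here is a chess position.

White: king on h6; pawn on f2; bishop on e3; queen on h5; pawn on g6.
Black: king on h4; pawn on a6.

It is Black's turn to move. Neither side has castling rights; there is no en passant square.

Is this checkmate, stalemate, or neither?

Black to move; black king on h4.
In check: yes, from the white queen on h5.
King squares — g3: attacked by Pf2; h3: attacked by Qh5; g4: attacked by Qh5; g5: attacked by Be3; h5: attacked by Kh6.
Legal moves for Black: none.
In check with no legal moves → checkmate.

checkmate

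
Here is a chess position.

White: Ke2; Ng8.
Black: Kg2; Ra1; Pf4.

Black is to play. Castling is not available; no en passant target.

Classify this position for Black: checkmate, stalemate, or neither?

neither

Black to move; black king on g2.
In check: no.
Legal moves for Black include: Kh3, Kg3, Kh2, Kh1, Kg1, Ra8, Ra7, Ra6, Ra5, Ra4, Ra3, Ra2+, Rh1, Rg1, Rf1, Re1+, Rd1, Rc1, ... (list truncated; more exist).
Black has legal moves and is not in check → neither.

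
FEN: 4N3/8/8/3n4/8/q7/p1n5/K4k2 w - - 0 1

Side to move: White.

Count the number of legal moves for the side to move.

White to move; king on a1.
In check: yes, from the black knight on c2.
Legal moves: none.
Count: 0.

0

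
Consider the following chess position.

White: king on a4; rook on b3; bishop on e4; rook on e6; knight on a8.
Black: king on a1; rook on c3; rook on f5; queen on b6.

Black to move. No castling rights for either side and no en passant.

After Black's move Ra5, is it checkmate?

yes

After Ra5: white king on a4; in check: yes, from the black rook on a5.
King squares — a3: attacked by Ra5; b3: own rook; b4: attacked by Qb6; a5: attacked by Qb6; b5: attacked by Ra5.
White has no legal moves → checkmate.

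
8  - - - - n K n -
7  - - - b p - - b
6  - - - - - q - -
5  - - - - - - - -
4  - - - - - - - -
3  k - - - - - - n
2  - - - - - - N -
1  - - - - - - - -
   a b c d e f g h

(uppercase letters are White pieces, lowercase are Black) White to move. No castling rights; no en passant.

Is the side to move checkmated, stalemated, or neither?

White to move; white king on f8.
In check: yes, from the black queen on f6.
King squares — e7: attacked by Qf6; f7: attacked by Qf6; g7: attacked by Qf6; e8: attacked by Bd7; g8: attacked by Bh7.
Legal moves for White: none.
In check with no legal moves → checkmate.

checkmate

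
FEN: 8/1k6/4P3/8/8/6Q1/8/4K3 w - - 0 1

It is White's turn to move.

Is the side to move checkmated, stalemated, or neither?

White to move; white king on e1.
In check: no.
Legal moves for White include: Qg8, Qb8+, Qg7+, Qc7+, Qg6, Qd6, Qg5, Qe5, Qh4, Qg4, Qf4, Qh3, Qf3+, Qe3, Qd3, Qc3, Qb3+, Qa3, ... (list truncated; more exist).
White has legal moves and is not in check → neither.

neither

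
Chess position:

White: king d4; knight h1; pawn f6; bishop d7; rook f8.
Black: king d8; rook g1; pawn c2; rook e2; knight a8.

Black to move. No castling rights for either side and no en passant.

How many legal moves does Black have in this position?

Black to move; king on d8.
In check: yes, from the white rook on f8.
Legal moves: Kxd7, Kc7, Re8.
Count: 3.

3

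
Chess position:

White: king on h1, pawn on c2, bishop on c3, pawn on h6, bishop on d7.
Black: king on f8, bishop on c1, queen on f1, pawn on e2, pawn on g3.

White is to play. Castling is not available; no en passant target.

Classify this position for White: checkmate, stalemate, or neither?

White to move; white king on h1.
In check: yes, from the black queen on f1.
King squares — g1: attacked by Qf1; g2: attacked by Qf1; h2: attacked by Pg3.
Legal moves for White: none.
In check with no legal moves → checkmate.

checkmate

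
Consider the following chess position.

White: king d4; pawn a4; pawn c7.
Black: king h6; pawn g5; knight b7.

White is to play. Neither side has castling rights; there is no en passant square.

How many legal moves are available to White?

12

White to move; king on d4.
In check: no.
Legal moves: Ke5, Kd5, Ke4, Kc4, Ke3, Kd3, Kc3, c8=Q, c8=R, c8=B, c8=N, a5.
Count: 12.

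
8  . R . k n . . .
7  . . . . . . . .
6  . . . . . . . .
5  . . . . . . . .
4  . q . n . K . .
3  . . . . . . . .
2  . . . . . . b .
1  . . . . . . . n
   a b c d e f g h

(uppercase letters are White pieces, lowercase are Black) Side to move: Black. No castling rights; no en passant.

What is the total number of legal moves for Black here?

Black to move; king on d8.
In check: yes, from the white rook on b8.
Legal moves: Ke7, Kd7, Kc7, Qxb8+.
Count: 4.

4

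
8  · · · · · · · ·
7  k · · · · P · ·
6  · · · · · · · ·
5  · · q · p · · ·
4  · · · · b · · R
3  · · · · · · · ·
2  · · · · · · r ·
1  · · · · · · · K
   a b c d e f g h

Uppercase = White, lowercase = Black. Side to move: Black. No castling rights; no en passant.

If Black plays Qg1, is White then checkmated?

After Qg1: white king on h1; in check: yes, from the black queen on g1.
King squares — g1: attacked by Rg2; g2: attacked by Qg1; h2: attacked by Qg1.
White has no legal moves → checkmate.

yes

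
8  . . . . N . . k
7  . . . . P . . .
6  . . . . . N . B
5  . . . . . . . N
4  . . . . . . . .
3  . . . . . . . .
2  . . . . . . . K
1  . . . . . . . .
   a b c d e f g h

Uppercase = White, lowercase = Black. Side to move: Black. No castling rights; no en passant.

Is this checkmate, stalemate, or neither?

stalemate

Black to move; black king on h8.
In check: no.
King squares — g7: attacked by Nh5; h7: attacked by Nf6; g8: attacked by Nf6.
Legal moves for Black: none.
Not in check and no legal moves → stalemate.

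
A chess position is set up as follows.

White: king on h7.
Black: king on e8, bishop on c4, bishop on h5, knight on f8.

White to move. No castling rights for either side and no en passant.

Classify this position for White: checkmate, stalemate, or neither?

neither

White to move; white king on h7.
In check: yes, from the black knight on f8.
Legal moves for White: Kh8, Kg7, Kh6.
White is in check but has 3 legal moves → neither.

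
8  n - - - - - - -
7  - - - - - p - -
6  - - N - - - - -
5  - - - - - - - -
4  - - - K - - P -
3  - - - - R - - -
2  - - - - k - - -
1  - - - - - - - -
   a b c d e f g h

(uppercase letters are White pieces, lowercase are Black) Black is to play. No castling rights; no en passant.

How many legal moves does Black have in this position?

Black to move; king on e2.
In check: yes, from the white rook on e3.
Legal moves: Kf2, Kd2, Kf1, Kd1.
Count: 4.

4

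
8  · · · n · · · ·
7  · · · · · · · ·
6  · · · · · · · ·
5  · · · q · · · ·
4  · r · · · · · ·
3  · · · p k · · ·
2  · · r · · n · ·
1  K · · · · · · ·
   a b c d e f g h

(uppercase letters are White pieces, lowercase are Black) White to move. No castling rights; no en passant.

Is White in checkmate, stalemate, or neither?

White to move; white king on a1.
In check: no.
King squares — b1: attacked by Rb4; a2: attacked by Rc2; b2: attacked by Rc2.
Legal moves for White: none.
Not in check and no legal moves → stalemate.

stalemate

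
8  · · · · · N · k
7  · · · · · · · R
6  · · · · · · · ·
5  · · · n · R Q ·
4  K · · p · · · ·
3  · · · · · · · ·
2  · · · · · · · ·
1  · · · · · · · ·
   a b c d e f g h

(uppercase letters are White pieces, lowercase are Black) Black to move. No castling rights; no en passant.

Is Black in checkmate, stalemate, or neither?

Black to move; black king on h8.
In check: yes, from the white rook on h7.
King squares — g7: attacked by Qg5; h7: attacked by Nf8; g8: attacked by Qg5.
Legal moves for Black: none.
In check with no legal moves → checkmate.

checkmate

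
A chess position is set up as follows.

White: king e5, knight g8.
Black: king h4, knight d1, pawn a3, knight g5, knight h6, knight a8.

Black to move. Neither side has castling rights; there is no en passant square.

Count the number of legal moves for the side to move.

Black to move; king on h4.
In check: no.
Legal moves: Nc7, Nb6, Nxg8, Nhf7+, Nf5, Ng4+, Nh7, Ngf7+, Ne6, Ne4, Nh3, Nf3+, Kh5, Kg4, Kh3, Kg3, Ne3, Nc3, Nf2, Nb2, a2.
Count: 21.

21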